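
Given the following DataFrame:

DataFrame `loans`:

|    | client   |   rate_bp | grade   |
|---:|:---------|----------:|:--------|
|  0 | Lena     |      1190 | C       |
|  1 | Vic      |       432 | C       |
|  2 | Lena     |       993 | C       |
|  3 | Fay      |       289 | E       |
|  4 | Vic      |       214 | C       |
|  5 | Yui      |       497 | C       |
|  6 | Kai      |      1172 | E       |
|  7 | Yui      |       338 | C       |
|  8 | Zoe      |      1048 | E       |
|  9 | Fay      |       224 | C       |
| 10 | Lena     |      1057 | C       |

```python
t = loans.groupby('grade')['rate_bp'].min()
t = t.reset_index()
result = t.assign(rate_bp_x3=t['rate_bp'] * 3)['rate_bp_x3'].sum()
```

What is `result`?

1509

group by grade, min of rate_bp:
grade
C    214
E    289
Name: rate_bp, dtype: int64
reset_index():
  grade  rate_bp
0     C      214
1     E      289
add column rate_bp_x3 = t['rate_bp'] * 3:
  grade  rate_bp  rate_bp_x3
0     C      214         642
1     E      289         867
So sum() = 1509.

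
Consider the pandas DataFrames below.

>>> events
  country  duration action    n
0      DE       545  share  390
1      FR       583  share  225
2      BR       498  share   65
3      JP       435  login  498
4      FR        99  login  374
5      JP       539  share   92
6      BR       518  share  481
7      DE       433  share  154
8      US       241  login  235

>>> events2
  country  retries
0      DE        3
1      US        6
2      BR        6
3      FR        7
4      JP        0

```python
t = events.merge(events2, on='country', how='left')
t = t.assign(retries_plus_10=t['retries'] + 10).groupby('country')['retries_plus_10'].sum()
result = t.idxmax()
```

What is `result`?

FR

merge on 'country' (how='left') → 9 rows:
  country  duration action    n  retries
0      DE       545  share  390        3
1      FR       583  share  225        7
2      BR       498  share   65        6
3      JP       435  login  498        0
4      FR        99  login  374        7
5      JP       539  share   92        0
6      BR       518  share  481        6
7      DE       433  share  154        3
8      US       241  login  235        6
add column retries_plus_10 = t['retries'] + 10:
  country  duration action    n  retries  retries_plus_10
0      DE       545  share  390        3               13
1      FR       583  share  225        7               17
2      BR       498  share   65        6               16
3      JP       435  login  498        0               10
4      FR        99  login  374        7               17
5      JP       539  share   92        0               10
6      BR       518  share  481        6               16
7      DE       433  share  154        3               13
8      US       241  login  235        6               16
group by country, sum of retries_plus_10:
country
BR    32
DE    26
FR    34
JP    20
US    16
Name: retries_plus_10, dtype: int64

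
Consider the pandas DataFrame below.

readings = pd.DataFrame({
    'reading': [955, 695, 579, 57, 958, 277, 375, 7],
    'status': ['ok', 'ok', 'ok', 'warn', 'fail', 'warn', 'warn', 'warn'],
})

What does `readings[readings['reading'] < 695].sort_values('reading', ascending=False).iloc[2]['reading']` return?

filter rows where reading < 695:
   reading status
2      579     ok
3       57   warn
5      277   warn
6      375   warn
7        7   warn
sort by reading descending:
   reading status
2      579     ok
6      375   warn
5      277   warn
3       57   warn
7        7   warn
The value at position 2, column 'reading' is 277.

277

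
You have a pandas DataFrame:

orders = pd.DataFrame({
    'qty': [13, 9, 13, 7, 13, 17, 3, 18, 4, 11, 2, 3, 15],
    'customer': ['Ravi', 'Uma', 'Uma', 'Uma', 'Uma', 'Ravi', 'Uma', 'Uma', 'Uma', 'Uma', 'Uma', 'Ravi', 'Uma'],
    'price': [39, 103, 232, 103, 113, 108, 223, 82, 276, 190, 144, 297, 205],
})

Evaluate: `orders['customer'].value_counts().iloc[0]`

value_counts of customer:
customer
Uma     10
Ravi     3
Name: count, dtype: int64

10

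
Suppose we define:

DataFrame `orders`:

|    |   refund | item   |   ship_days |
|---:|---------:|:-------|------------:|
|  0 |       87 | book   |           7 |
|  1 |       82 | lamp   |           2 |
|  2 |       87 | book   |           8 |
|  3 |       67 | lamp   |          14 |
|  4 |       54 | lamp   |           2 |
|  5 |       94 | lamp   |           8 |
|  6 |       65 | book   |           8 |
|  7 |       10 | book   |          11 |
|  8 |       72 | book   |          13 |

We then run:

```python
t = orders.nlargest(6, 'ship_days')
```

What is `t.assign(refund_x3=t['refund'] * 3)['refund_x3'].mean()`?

197.5

take 6 rows with largest ship_days:
   refund  item  ship_days
3      67  lamp         14
8      72  book         13
7      10  book         11
2      87  book          8
5      94  lamp          8
6      65  book          8
add column refund_x3 = t['refund'] * 3:
   refund  item  ship_days  refund_x3
3      67  lamp         14        201
8      72  book         13        216
7      10  book         11         30
2      87  book          8        261
5      94  lamp          8        282
6      65  book          8        195
Taking the mean of column 'refund_x3' gives 197.5.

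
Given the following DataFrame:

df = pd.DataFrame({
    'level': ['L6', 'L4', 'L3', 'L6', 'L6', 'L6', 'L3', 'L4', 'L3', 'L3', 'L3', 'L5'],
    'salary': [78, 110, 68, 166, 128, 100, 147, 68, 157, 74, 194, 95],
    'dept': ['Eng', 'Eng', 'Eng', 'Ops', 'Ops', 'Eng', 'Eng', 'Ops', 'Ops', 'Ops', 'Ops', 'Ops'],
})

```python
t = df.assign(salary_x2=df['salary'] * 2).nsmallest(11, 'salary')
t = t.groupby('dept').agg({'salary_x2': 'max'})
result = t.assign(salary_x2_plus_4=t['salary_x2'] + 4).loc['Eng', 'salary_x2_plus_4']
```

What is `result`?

add column salary_x2 = df['salary'] * 2:
   level  salary dept  salary_x2
0     L6      78  Eng        156
1     L4     110  Eng        220
2     L3      68  Eng        136
3     L6     166  Ops        332
4     L6     128  Ops        256
5     L6     100  Eng        200
6     L3     147  Eng        294
7     L4      68  Ops        136
8     L3     157  Ops        314
9     L3      74  Ops        148
10    L3     194  Ops        388
11    L5      95  Ops        190
take 11 rows with smallest salary:
   level  salary dept  salary_x2
2     L3      68  Eng        136
7     L4      68  Ops        136
9     L3      74  Ops        148
0     L6      78  Eng        156
11    L5      95  Ops        190
5     L6     100  Eng        200
1     L4     110  Eng        220
4     L6     128  Ops        256
6     L3     147  Eng        294
8     L3     157  Ops        314
3     L6     166  Ops        332
group by dept, max of salary_x2:
      salary_x2
dept           
Eng         294
Ops         332
add column salary_x2_plus_4 = t['salary_x2'] + 4:
      salary_x2  salary_x2_plus_4
dept                             
Eng         294               298
Ops         332               336

298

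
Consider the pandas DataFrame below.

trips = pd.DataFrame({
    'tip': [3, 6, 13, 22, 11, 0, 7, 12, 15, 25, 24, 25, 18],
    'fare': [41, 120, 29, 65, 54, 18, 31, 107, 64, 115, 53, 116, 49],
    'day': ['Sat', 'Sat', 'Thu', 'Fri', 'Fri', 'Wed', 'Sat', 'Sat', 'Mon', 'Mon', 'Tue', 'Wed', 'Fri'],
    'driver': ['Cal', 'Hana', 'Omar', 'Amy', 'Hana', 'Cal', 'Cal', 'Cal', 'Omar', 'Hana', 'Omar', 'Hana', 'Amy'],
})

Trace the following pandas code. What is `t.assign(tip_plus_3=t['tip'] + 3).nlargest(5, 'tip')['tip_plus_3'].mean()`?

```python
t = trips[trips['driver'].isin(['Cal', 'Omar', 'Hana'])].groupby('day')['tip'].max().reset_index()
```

22.8

filter rows where driver in ['Cal', 'Omar', 'Hana']:
    tip  fare  day driver
0     3    41  Sat    Cal
1     6   120  Sat   Hana
2    13    29  Thu   Omar
4    11    54  Fri   Hana
5     0    18  Wed    Cal
6     7    31  Sat    Cal
7    12   107  Sat    Cal
8    15    64  Mon   Omar
9    25   115  Mon   Hana
10   24    53  Tue   Omar
11   25   116  Wed   Hana
group by day, max of tip:
day
Fri    11
Mon    25
Sat    12
Thu    13
Tue    24
Wed    25
Name: tip, dtype: int64
reset_index():
   day  tip
0  Fri   11
1  Mon   25
2  Sat   12
3  Thu   13
4  Tue   24
5  Wed   25
add column tip_plus_3 = t['tip'] + 3:
   day  tip  tip_plus_3
0  Fri   11          14
1  Mon   25          28
2  Sat   12          15
3  Thu   13          16
4  Tue   24          27
5  Wed   25          28
take 5 rows with largest tip:
   day  tip  tip_plus_3
1  Mon   25          28
5  Wed   25          28
4  Tue   24          27
3  Thu   13          16
2  Sat   12          15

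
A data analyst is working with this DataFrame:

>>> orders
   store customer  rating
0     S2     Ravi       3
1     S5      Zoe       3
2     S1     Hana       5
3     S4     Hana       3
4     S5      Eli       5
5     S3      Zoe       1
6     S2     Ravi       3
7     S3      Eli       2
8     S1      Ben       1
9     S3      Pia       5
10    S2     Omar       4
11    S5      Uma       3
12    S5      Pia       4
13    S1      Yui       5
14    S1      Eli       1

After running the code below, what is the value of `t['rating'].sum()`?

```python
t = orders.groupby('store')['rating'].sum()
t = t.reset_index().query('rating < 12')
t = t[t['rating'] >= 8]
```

18

group by store, sum of rating:
store
S1    12
S2    10
S3     8
S4     3
S5    15
Name: rating, dtype: int64
reset_index():
  store  rating
0    S1      12
1    S2      10
2    S3       8
3    S4       3
4    S5      15
filter rows where rating < 12:
  store  rating
1    S2      10
2    S3       8
3    S4       3
filter rows where rating >= 8:
  store  rating
1    S2      10
2    S3       8
Taking the sum of column 'rating' gives 18.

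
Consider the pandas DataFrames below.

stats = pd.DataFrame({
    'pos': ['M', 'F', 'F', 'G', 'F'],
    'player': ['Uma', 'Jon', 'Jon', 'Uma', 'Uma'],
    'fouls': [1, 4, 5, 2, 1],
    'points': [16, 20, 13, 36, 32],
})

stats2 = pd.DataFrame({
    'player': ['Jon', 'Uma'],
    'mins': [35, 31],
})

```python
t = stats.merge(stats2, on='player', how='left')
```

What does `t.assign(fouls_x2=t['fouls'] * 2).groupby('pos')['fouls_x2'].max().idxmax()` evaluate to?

merge on 'player' (how='left') → 5 rows:
  pos player  fouls  points  mins
0   M    Uma      1      16    31
1   F    Jon      4      20    35
2   F    Jon      5      13    35
3   G    Uma      2      36    31
4   F    Uma      1      32    31
add column fouls_x2 = t['fouls'] * 2:
  pos player  fouls  points  mins  fouls_x2
0   M    Uma      1      16    31         2
1   F    Jon      4      20    35         8
2   F    Jon      5      13    35        10
3   G    Uma      2      36    31         4
4   F    Uma      1      32    31         2
group by pos, max of fouls_x2:
pos
F    10
G     4
M     2
Name: fouls_x2, dtype: int64
Taking the label with the largest value gives F.

F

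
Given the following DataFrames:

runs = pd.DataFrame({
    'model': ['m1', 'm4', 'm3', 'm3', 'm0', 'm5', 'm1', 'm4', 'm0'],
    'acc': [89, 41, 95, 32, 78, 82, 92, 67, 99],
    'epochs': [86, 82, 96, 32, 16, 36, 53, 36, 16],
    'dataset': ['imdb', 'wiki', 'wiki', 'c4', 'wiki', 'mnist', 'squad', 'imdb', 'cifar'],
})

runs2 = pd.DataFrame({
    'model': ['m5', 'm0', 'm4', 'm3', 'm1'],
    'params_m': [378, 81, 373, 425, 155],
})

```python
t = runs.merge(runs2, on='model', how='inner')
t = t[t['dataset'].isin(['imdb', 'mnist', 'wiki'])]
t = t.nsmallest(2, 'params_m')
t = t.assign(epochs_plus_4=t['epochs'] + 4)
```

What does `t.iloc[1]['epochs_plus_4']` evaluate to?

90

merge on 'model' (how='inner') → 9 rows:
  model  acc  epochs dataset  params_m
0    m1   89      86    imdb       155
1    m4   41      82    wiki       373
2    m3   95      96    wiki       425
3    m3   32      32      c4       425
4    m0   78      16    wiki        81
5    m5   82      36   mnist       378
6    m1   92      53   squad       155
7    m4   67      36    imdb       373
8    m0   99      16   cifar        81
filter rows where dataset in ['imdb', 'mnist', 'wiki']:
  model  acc  epochs dataset  params_m
0    m1   89      86    imdb       155
1    m4   41      82    wiki       373
2    m3   95      96    wiki       425
4    m0   78      16    wiki        81
5    m5   82      36   mnist       378
7    m4   67      36    imdb       373
take 2 rows with smallest params_m:
  model  acc  epochs dataset  params_m
4    m0   78      16    wiki        81
0    m1   89      86    imdb       155
add column epochs_plus_4 = t['epochs'] + 4:
  model  acc  epochs dataset  params_m  epochs_plus_4
4    m0   78      16    wiki        81             20
0    m1   89      86    imdb       155             90
So iloc[1]['epochs_plus_4'] = 90.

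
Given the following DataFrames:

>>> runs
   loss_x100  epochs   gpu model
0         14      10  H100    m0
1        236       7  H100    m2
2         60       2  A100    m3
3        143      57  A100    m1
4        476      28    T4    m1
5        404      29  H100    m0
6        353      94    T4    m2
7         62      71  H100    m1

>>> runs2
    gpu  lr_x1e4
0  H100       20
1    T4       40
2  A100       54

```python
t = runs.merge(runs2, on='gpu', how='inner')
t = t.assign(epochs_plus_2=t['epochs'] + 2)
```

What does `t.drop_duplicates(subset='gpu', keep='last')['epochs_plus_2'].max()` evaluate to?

96

merge on 'gpu' (how='inner') → 8 rows:
   loss_x100  epochs   gpu model  lr_x1e4
0         14      10  H100    m0       20
1        236       7  H100    m2       20
2         60       2  A100    m3       54
3        143      57  A100    m1       54
4        476      28    T4    m1       40
5        404      29  H100    m0       20
6        353      94    T4    m2       40
7         62      71  H100    m1       20
add column epochs_plus_2 = t['epochs'] + 2:
   loss_x100  epochs   gpu model  lr_x1e4  epochs_plus_2
0         14      10  H100    m0       20             12
1        236       7  H100    m2       20              9
2         60       2  A100    m3       54              4
3        143      57  A100    m1       54             59
4        476      28    T4    m1       40             30
5        404      29  H100    m0       20             31
6        353      94    T4    m2       40             96
7         62      71  H100    m1       20             73
drop duplicate gpu (keep=last):
   loss_x100  epochs   gpu model  lr_x1e4  epochs_plus_2
3        143      57  A100    m1       54             59
6        353      94    T4    m2       40             96
7         62      71  H100    m1       20             73
Hence 96.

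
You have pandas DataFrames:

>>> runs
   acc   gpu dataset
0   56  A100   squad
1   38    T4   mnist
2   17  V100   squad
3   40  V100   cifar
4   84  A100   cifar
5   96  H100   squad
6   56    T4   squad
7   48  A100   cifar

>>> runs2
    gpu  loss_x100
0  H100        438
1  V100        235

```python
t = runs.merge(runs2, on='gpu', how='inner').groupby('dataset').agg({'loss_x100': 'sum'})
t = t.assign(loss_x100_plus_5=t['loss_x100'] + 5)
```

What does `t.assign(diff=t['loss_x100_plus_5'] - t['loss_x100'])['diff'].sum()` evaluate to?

10

merge on 'gpu' (how='inner') → 3 rows:
   acc   gpu dataset  loss_x100
0   17  V100   squad        235
1   40  V100   cifar        235
2   96  H100   squad        438
group by dataset, sum of loss_x100:
         loss_x100
dataset           
cifar          235
squad          673
add column loss_x100_plus_5 = t['loss_x100'] + 5:
         loss_x100  loss_x100_plus_5
dataset                             
cifar          235               240
squad          673               678
add column diff = t['loss_x100_plus_5'] - t['loss_x100']:
         loss_x100  loss_x100_plus_5  diff
dataset                                   
cifar          235               240     5
squad          673               678     5
Taking the sum of column 'diff' gives 10.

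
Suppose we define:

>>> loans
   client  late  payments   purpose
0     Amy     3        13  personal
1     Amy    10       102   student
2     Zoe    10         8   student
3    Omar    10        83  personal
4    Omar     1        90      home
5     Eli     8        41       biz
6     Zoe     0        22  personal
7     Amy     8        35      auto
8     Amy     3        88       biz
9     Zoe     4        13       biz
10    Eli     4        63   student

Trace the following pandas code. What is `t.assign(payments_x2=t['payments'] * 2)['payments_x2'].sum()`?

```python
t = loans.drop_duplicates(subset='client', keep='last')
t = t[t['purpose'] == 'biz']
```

202

drop duplicate client (keep=last):
   client  late  payments  purpose
4    Omar     1        90     home
8     Amy     3        88      biz
9     Zoe     4        13      biz
10    Eli     4        63  student
filter rows where purpose == 'biz':
  client  late  payments purpose
8    Amy     3        88     biz
9    Zoe     4        13     biz
add column payments_x2 = t['payments'] * 2:
  client  late  payments purpose  payments_x2
8    Amy     3        88     biz          176
9    Zoe     4        13     biz           26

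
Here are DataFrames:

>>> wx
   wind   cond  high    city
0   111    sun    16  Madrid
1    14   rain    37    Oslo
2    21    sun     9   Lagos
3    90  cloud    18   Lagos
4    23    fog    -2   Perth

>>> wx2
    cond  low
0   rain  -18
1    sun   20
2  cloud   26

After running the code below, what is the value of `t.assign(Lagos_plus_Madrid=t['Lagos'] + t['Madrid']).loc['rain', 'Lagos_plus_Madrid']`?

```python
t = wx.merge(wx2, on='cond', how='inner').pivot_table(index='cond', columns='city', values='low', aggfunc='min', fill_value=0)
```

merge on 'cond' (how='inner') → 4 rows:
   wind   cond  high    city  low
0   111    sun    16  Madrid   20
1    14   rain    37    Oslo  -18
2    21    sun     9   Lagos   20
3    90  cloud    18   Lagos   26
pivot: rows=cond, cols=city, min(low):
city   Lagos  Madrid  Oslo
cond                      
cloud     26       0     0
rain       0       0   -18
sun       20      20     0
add column Lagos_plus_Madrid = t['Lagos'] + t['Madrid']:
city   Lagos  Madrid  Oslo  Lagos_plus_Madrid
cond                                         
cloud     26       0     0                 26
rain       0       0   -18                  0
sun       20      20     0                 40
Hence 0.

0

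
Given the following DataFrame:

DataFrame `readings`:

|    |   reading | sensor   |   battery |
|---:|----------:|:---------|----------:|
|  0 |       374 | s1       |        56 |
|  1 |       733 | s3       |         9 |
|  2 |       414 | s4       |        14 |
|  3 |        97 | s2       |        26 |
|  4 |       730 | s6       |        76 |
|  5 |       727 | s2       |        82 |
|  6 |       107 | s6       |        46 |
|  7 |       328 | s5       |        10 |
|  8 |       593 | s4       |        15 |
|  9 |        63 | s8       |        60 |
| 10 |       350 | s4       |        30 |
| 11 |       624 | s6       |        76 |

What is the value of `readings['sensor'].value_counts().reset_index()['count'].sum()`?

12

value_counts of sensor:
sensor
s4    3
s6    3
s2    2
s1    1
s3    1
s5    1
s8    1
Name: count, dtype: int64
reset_index():
  sensor  count
0     s4      3
1     s6      3
2     s2      2
3     s1      1
4     s3      1
5     s5      1
6     s8      1
Hence 12.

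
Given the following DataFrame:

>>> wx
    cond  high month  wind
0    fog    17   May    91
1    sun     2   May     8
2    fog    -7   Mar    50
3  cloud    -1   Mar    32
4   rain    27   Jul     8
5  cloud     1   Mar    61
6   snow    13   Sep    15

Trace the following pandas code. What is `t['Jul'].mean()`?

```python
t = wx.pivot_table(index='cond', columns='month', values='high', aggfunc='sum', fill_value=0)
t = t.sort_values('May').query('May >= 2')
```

0.0

pivot: rows=cond, cols=month, sum(high):
month  Jul  Mar  May  Sep
cond                     
cloud    0    0    0    0
fog      0   -7   17    0
rain    27    0    0    0
snow     0    0    0   13
sun      0    0    2    0
sort by May:
month  Jul  Mar  May  Sep
cond                     
cloud    0    0    0    0
rain    27    0    0    0
snow     0    0    0   13
sun      0    0    2    0
fog      0   -7   17    0
filter rows where May >= 2:
month  Jul  Mar  May  Sep
cond                     
sun      0    0    2    0
fog      0   -7   17    0
Taking the mean of column 'Jul' gives 0.0.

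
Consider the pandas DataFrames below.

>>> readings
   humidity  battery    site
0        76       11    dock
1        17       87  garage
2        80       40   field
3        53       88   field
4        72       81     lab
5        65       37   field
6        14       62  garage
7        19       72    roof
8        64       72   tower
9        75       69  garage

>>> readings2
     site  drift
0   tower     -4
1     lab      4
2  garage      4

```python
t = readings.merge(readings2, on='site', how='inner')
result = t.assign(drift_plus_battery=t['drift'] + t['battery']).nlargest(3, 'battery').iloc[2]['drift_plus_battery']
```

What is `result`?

merge on 'site' (how='inner') → 5 rows:
   humidity  battery    site  drift
0        17       87  garage      4
1        72       81     lab      4
2        14       62  garage      4
3        64       72   tower     -4
4        75       69  garage      4
add column drift_plus_battery = t['drift'] + t['battery']:
   humidity  battery    site  drift  drift_plus_battery
0        17       87  garage      4                  91
1        72       81     lab      4                  85
2        14       62  garage      4                  66
3        64       72   tower     -4                  68
4        75       69  garage      4                  73
take 3 rows with largest battery:
   humidity  battery    site  drift  drift_plus_battery
0        17       87  garage      4                  91
1        72       81     lab      4                  85
3        64       72   tower     -4                  68
So iloc[2]['drift_plus_battery'] = 68.

68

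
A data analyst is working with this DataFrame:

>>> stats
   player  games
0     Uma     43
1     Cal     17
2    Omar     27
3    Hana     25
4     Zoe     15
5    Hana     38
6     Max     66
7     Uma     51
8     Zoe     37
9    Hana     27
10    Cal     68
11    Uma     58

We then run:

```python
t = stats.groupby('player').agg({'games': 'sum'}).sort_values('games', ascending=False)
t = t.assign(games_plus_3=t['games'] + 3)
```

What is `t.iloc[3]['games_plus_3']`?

69

group by player, sum of games:
        games
player       
Cal        85
Hana       90
Max        66
Omar       27
Uma       152
Zoe        52
sort by games descending:
        games
player       
Uma       152
Hana       90
Cal        85
Max        66
Zoe        52
Omar       27
add column games_plus_3 = t['games'] + 3:
        games  games_plus_3
player                     
Uma       152           155
Hana       90            93
Cal        85            88
Max        66            69
Zoe        52            55
Omar       27            30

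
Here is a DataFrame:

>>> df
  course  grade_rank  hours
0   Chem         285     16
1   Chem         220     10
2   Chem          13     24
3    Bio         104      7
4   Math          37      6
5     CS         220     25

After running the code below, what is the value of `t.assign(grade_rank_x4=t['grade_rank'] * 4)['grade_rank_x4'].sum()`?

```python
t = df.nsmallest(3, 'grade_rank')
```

take 3 rows with smallest grade_rank:
  course  grade_rank  hours
2   Chem          13     24
4   Math          37      6
3    Bio         104      7
add column grade_rank_x4 = t['grade_rank'] * 4:
  course  grade_rank  hours  grade_rank_x4
2   Chem          13     24             52
4   Math          37      6            148
3    Bio         104      7            416

616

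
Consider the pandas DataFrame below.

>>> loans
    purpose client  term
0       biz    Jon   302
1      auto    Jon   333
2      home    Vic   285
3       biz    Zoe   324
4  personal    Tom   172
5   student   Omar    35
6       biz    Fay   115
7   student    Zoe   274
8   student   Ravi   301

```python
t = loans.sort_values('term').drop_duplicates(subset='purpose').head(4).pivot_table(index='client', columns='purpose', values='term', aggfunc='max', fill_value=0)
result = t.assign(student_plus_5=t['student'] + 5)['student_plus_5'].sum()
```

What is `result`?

55

sort by term:
    purpose client  term
5   student   Omar    35
6       biz    Fay   115
4  personal    Tom   172
7   student    Zoe   274
2      home    Vic   285
8   student   Ravi   301
0       biz    Jon   302
3       biz    Zoe   324
1      auto    Jon   333
drop duplicate purpose (keep=first):
    purpose client  term
5   student   Omar    35
6       biz    Fay   115
4  personal    Tom   172
2      home    Vic   285
1      auto    Jon   333
take first 4 rows:
    purpose client  term
5   student   Omar    35
6       biz    Fay   115
4  personal    Tom   172
2      home    Vic   285
pivot: rows=client, cols=purpose, max(term):
purpose  biz  home  personal  student
client                               
Fay      115     0         0        0
Omar       0     0         0       35
Tom        0     0       172        0
Vic        0   285         0        0
add column student_plus_5 = t['student'] + 5:
purpose  biz  home  personal  student  student_plus_5
client                                               
Fay      115     0         0        0               5
Omar       0     0         0       35              40
Tom        0     0       172        0               5
Vic        0   285         0        0               5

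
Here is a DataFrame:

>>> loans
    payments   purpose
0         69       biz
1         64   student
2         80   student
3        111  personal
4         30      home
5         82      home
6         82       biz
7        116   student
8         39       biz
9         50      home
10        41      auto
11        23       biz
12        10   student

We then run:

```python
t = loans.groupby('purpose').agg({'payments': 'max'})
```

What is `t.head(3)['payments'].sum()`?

205

group by purpose, max of payments:
          payments
purpose           
auto            41
biz             82
home            82
personal       111
student        116
take first 3 rows:
         payments
purpose          
auto           41
biz            82
home           82
Taking the sum of column 'payments' gives 205.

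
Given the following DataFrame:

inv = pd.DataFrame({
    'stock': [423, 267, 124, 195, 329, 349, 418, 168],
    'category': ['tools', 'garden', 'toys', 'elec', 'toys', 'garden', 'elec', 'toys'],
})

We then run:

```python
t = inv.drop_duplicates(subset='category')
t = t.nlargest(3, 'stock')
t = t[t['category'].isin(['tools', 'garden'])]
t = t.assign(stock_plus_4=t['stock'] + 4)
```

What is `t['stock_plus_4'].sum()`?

drop duplicate category (keep=first):
   stock category
0    423    tools
1    267   garden
2    124     toys
3    195     elec
take 3 rows with largest stock:
   stock category
0    423    tools
1    267   garden
3    195     elec
filter rows where category in ['tools', 'garden']:
   stock category
0    423    tools
1    267   garden
add column stock_plus_4 = t['stock'] + 4:
   stock category  stock_plus_4
0    423    tools           427
1    267   garden           271

698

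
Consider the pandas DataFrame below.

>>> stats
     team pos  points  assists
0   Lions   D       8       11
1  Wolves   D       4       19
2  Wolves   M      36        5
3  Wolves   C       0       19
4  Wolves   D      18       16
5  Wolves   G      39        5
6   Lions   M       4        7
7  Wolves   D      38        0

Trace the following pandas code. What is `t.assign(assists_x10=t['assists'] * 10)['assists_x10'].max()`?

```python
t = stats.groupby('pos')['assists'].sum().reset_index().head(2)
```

group by pos, sum of assists:
pos
C    19
D    46
G     5
M    12
Name: assists, dtype: int64
reset_index():
  pos  assists
0   C       19
1   D       46
2   G        5
3   M       12
take first 2 rows:
  pos  assists
0   C       19
1   D       46
add column assists_x10 = t['assists'] * 10:
  pos  assists  assists_x10
0   C       19          190
1   D       46          460
Then the max of column 'assists_x10': 460

460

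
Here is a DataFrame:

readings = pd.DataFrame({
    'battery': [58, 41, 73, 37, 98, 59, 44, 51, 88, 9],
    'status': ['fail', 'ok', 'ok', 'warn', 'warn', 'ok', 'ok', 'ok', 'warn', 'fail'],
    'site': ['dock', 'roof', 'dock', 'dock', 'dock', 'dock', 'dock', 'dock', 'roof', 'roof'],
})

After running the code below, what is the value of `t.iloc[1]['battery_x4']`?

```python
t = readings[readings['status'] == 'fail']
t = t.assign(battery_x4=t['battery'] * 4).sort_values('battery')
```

232

filter rows where status == 'fail':
   battery status  site
0       58   fail  dock
9        9   fail  roof
add column battery_x4 = t['battery'] * 4:
   battery status  site  battery_x4
0       58   fail  dock         232
9        9   fail  roof          36
sort by battery:
   battery status  site  battery_x4
9        9   fail  roof          36
0       58   fail  dock         232
Reading off the value at position 1, column 'battery_x4', we get 232.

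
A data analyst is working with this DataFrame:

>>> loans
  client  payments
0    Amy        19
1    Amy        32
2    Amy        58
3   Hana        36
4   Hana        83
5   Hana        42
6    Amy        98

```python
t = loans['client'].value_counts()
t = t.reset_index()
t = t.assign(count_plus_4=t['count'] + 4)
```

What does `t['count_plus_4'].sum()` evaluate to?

15

value_counts of client:
client
Amy     4
Hana    3
Name: count, dtype: int64
reset_index():
  client  count
0    Amy      4
1   Hana      3
add column count_plus_4 = t['count'] + 4:
  client  count  count_plus_4
0    Amy      4             8
1   Hana      3             7
Taking the sum of column 'count_plus_4' gives 15.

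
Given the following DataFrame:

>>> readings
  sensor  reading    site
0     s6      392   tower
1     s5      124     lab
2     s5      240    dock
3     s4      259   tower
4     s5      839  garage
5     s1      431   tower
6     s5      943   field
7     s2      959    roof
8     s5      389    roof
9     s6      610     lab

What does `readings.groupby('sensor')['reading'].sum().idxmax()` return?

s5

group by sensor, sum of reading:
sensor
s1     431
s2     959
s4     259
s5    2535
s6    1002
Name: reading, dtype: int64
Then the label with the largest value: s5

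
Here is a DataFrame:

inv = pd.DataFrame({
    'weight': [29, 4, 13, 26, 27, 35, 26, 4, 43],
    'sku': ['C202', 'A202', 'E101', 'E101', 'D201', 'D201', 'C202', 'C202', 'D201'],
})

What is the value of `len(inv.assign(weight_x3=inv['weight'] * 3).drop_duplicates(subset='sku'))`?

add column weight_x3 = inv['weight'] * 3:
   weight   sku  weight_x3
0      29  C202         87
1       4  A202         12
2      13  E101         39
3      26  E101         78
4      27  D201         81
5      35  D201        105
6      26  C202         78
7       4  C202         12
8      43  D201        129
drop duplicate sku (keep=first):
   weight   sku  weight_x3
0      29  C202         87
1       4  A202         12
2      13  E101         39
4      27  D201         81
Taking the number of rows gives 4.

4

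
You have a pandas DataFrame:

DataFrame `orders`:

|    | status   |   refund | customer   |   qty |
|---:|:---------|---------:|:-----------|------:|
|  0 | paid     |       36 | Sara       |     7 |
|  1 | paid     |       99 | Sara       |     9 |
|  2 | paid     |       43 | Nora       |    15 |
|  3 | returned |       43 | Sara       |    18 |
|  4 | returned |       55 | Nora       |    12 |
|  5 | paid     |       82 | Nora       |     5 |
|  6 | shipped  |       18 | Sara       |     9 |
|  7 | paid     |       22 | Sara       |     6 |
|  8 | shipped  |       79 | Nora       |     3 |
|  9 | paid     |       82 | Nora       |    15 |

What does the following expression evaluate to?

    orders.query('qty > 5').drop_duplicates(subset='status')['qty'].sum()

filter rows where qty > 5:
     status  refund customer  qty
0      paid      36     Sara    7
1      paid      99     Sara    9
2      paid      43     Nora   15
3  returned      43     Sara   18
4  returned      55     Nora   12
6   shipped      18     Sara    9
7      paid      22     Sara    6
9      paid      82     Nora   15
drop duplicate status (keep=first):
     status  refund customer  qty
0      paid      36     Sara    7
3  returned      43     Sara   18
6   shipped      18     Sara    9
Hence 34.

34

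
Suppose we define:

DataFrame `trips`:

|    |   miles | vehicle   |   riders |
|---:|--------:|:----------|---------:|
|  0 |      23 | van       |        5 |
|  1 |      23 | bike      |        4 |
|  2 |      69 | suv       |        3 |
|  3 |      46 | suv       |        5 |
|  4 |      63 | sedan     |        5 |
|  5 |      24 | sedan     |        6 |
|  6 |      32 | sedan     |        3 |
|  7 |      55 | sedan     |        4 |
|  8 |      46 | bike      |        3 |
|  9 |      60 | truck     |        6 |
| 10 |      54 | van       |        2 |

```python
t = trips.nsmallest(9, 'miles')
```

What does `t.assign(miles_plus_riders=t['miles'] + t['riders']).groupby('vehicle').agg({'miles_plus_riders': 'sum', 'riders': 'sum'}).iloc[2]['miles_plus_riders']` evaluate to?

51

take 9 rows with smallest miles:
    miles vehicle  riders
0      23     van       5
1      23    bike       4
5      24   sedan       6
6      32   sedan       3
3      46     suv       5
8      46    bike       3
10     54     van       2
7      55   sedan       4
9      60   truck       6
add column miles_plus_riders = t['miles'] + t['riders']:
    miles vehicle  riders  miles_plus_riders
0      23     van       5                 28
1      23    bike       4                 27
5      24   sedan       6                 30
6      32   sedan       3                 35
3      46     suv       5                 51
8      46    bike       3                 49
10     54     van       2                 56
7      55   sedan       4                 59
9      60   truck       6                 66
group by vehicle: sum(miles_plus_riders), sum(riders):
         miles_plus_riders  riders
vehicle                           
bike                    76       7
sedan                  124      13
suv                     51       5
truck                   66       6
van                     84       7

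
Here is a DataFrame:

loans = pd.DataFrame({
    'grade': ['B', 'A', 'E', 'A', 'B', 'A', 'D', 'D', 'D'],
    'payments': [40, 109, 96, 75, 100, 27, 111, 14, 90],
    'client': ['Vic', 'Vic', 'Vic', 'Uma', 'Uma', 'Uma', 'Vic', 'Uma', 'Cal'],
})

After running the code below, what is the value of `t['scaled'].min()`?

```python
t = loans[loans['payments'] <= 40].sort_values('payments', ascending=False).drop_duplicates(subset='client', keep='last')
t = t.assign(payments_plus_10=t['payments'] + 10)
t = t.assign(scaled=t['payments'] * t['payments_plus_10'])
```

336

filter rows where payments <= 40:
  grade  payments client
0     B        40    Vic
5     A        27    Uma
7     D        14    Uma
sort by payments descending:
  grade  payments client
0     B        40    Vic
5     A        27    Uma
7     D        14    Uma
drop duplicate client (keep=last):
  grade  payments client
0     B        40    Vic
7     D        14    Uma
add column payments_plus_10 = t['payments'] + 10:
  grade  payments client  payments_plus_10
0     B        40    Vic                50
7     D        14    Uma                24
add column scaled = t['payments'] * t['payments_plus_10']:
  grade  payments client  payments_plus_10  scaled
0     B        40    Vic                50    2000
7     D        14    Uma                24     336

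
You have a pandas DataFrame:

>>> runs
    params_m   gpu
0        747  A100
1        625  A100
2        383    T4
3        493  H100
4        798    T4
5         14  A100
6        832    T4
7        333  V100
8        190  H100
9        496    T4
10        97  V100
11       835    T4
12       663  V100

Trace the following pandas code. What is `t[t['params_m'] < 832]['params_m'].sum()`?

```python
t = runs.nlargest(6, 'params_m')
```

2833

take 6 rows with largest params_m:
    params_m   gpu
11       835    T4
6        832    T4
4        798    T4
0        747  A100
12       663  V100
1        625  A100
filter rows where params_m < 832:
    params_m   gpu
4        798    T4
0        747  A100
12       663  V100
1        625  A100
Then the sum of column 'params_m': 2833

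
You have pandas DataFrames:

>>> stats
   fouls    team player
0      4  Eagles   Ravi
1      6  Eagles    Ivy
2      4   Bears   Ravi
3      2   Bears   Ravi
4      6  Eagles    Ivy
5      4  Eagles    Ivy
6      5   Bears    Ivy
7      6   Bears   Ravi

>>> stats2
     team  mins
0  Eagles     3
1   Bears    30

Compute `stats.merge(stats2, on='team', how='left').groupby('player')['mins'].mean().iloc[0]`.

merge on 'team' (how='left') → 8 rows:
   fouls    team player  mins
0      4  Eagles   Ravi     3
1      6  Eagles    Ivy     3
2      4   Bears   Ravi    30
3      2   Bears   Ravi    30
4      6  Eagles    Ivy     3
5      4  Eagles    Ivy     3
6      5   Bears    Ivy    30
7      6   Bears   Ravi    30
group by player, mean of mins:
player
Ivy      9.75
Ravi    23.25
Name: mins, dtype: float64

9.75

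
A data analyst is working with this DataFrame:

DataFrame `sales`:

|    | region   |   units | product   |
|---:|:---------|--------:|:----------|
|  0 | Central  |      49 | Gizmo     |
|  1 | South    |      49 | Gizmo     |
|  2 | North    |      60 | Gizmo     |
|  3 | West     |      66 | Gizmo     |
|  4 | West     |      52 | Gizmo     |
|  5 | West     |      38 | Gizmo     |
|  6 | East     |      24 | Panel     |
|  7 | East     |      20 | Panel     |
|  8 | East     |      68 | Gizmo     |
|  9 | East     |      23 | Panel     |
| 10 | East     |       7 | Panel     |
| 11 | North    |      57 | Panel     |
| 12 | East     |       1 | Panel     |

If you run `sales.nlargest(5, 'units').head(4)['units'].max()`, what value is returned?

take 5 rows with largest units:
   region  units product
8    East     68   Gizmo
3    West     66   Gizmo
2   North     60   Gizmo
11  North     57   Panel
4    West     52   Gizmo
take first 4 rows:
   region  units product
8    East     68   Gizmo
3    West     66   Gizmo
2   North     60   Gizmo
11  North     57   Panel
The max of column 'units' is 68.

68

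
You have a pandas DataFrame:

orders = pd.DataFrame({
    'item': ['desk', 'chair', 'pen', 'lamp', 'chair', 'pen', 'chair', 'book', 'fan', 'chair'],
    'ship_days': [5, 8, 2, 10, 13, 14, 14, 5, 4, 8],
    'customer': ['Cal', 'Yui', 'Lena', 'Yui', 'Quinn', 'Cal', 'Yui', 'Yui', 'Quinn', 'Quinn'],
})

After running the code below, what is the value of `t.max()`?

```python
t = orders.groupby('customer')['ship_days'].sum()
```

group by customer, sum of ship_days:
customer
Cal      19
Lena      2
Quinn    25
Yui      37
Name: ship_days, dtype: int64

37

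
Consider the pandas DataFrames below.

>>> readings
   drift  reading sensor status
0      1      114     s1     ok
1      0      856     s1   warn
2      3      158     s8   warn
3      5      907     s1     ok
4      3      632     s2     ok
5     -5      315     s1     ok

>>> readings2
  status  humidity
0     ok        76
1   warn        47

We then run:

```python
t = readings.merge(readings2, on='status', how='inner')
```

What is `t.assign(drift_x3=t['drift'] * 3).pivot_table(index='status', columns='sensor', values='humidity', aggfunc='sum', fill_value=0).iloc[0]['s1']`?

merge on 'status' (how='inner') → 6 rows:
   drift  reading sensor status  humidity
0      1      114     s1     ok        76
1      0      856     s1   warn        47
2      3      158     s8   warn        47
3      5      907     s1     ok        76
4      3      632     s2     ok        76
5     -5      315     s1     ok        76
add column drift_x3 = t['drift'] * 3:
   drift  reading sensor status  humidity  drift_x3
0      1      114     s1     ok        76         3
1      0      856     s1   warn        47         0
2      3      158     s8   warn        47         9
3      5      907     s1     ok        76        15
4      3      632     s2     ok        76         9
5     -5      315     s1     ok        76       -15
pivot: rows=status, cols=sensor, sum(humidity):
sensor   s1  s2  s8
status             
ok      228  76   0
warn     47   0  47
Reading off the value at position 0, column 's1', we get 228.

228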